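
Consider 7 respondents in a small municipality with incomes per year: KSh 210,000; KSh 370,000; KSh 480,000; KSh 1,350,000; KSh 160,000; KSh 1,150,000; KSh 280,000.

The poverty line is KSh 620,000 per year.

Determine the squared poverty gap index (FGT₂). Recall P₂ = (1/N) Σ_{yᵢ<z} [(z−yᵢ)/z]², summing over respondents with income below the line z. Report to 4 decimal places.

Below z: KSh 160,000, KSh 210,000, KSh 280,000, KSh 370,000, KSh 480,000 (q = 5 of N = 7).
Normalized shortfalls: (620000−160000)/620000 = 0.7419; (620000−210000)/620000 = 0.6613; (620000−280000)/620000 = 0.5484; (620000−370000)/620000 = 0.4032; (620000−480000)/620000 = 0.2258.
Squared: 0.5505; 0.4373; 0.3007; 0.1626; 0.0510.
Sum = 1.502081; P₂ = 1.502081 / 7 = 0.2146.

0.2146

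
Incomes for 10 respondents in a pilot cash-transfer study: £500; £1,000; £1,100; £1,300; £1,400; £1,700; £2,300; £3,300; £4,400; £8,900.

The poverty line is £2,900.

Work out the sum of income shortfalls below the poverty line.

Poor units: £500, £1,000, £1,100, £1,300, £1,400, £1,700, £2,300 (q = 7 of N = 10).
Individual gaps: 2900−500 = 2400; 2900−1000 = 1900; 2900−1100 = 1800; 2900−1300 = 1600; 2900−1400 = 1500; 2900−1700 = 1200; 2900−2300 = 600.
Aggregate gap = £11,000.

£11,000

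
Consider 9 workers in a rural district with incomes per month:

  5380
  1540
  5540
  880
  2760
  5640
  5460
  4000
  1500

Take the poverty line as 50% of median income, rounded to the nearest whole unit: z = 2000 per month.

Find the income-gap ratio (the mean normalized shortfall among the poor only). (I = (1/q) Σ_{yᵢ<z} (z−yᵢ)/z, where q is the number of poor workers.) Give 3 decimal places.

0.347

Below the line: 880, 1500, 1540 (q = 3 of N = 9).
Relative gaps: 0.5600, 0.2500, 0.2300; sum = 1.040000.
The income-gap ratio divides by q (the poor only): 1.040000 / 3 = 0.347.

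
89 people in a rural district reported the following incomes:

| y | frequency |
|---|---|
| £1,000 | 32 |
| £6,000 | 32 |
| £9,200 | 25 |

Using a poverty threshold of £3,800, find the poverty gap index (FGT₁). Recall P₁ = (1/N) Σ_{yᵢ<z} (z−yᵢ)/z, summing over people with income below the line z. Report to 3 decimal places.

0.265

Below z: 32×£1,000 (q = 32 of N = 89).
Relative gaps: (3800−1000)/3800 = 0.7368 (×32).
Σ = 23.578947. Dividing by the full population N = 89 gives P₁ = 0.265.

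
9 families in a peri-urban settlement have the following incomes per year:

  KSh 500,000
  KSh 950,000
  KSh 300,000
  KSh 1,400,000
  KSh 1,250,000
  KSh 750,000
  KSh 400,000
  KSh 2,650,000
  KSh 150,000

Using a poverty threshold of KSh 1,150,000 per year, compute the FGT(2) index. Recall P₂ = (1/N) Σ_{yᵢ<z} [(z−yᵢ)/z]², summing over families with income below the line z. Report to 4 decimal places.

Below z: KSh 150,000, KSh 300,000, KSh 400,000, KSh 500,000, KSh 750,000, KSh 950,000 (q = 6 of N = 9).
Shortfall ratios: (1150000−150000)/1150000 = 0.8696; (1150000−300000)/1150000 = 0.7391; (1150000−400000)/1150000 = 0.6522; (1150000−500000)/1150000 = 0.5652; (1150000−750000)/1150000 = 0.3478; (1150000−950000)/1150000 = 0.1739.
Squared: 0.7561; 0.5463; 0.4253; 0.3195; 0.1210; 0.0302.
Sum = 2.198488; P₂ = 2.198488 / 9 = 0.2443.

0.2443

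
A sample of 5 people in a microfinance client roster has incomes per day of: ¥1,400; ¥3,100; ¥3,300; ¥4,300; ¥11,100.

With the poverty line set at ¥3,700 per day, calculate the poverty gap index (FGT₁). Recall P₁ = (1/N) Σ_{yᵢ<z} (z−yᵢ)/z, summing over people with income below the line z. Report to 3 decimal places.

Below z: ¥1,400, ¥3,100, ¥3,300 (q = 3 of N = 5).
Normalized shortfalls: (3700−1400)/3700 = 0.6216; (3700−3100)/3700 = 0.1622; (3700−3300)/3700 = 0.1081.
Σ = 0.891892. Dividing by the full population N = 5 gives P₁ = 0.178.

0.178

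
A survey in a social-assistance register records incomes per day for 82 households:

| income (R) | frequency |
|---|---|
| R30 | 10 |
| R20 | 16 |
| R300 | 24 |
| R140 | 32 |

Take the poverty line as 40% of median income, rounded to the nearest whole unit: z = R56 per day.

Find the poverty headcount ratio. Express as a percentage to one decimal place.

26 of the 82 households have income below R56.
H = 26/82 = 31.7%.

31.7%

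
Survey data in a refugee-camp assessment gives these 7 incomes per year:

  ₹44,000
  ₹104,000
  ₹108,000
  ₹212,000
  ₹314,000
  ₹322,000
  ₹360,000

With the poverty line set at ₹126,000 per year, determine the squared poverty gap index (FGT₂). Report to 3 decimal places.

0.068

Poor units: ₹44,000, ₹104,000, ₹108,000 (q = 3 of N = 7).
Normalized shortfalls: (126000−44000)/126000 = 0.6508; (126000−104000)/126000 = 0.1746; (126000−108000)/126000 = 0.1429.
Squared: 0.4235; 0.0305; 0.0204.
Sum = 0.474427; P₂ = 0.474427 / 7 = 0.068.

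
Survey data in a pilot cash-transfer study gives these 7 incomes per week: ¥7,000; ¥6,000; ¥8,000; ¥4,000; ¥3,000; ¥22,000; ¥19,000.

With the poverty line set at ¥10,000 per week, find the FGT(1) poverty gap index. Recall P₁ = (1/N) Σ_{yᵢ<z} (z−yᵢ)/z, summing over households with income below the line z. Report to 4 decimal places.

0.3143

Below z: ¥3,000, ¥4,000, ¥6,000, ¥7,000, ¥8,000 (q = 5 of N = 7).
Gap ratios (z−y)/z: (10000−3000)/10000 = 0.7000; (10000−4000)/10000 = 0.6000; (10000−6000)/10000 = 0.4000; (10000−7000)/10000 = 0.3000; (10000−8000)/10000 = 0.2000.
Sum of shortfalls = 2.200000; P₁ averages over all N: 2.200000 / 7 = 0.3143.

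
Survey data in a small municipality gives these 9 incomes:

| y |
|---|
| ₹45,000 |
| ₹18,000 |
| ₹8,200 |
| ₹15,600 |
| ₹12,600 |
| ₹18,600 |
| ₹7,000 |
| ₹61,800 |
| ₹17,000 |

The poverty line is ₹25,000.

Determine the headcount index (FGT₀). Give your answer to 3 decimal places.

7 of the 9 respondents have income below ₹25,000.
H = 7/9 = 0.778.

0.778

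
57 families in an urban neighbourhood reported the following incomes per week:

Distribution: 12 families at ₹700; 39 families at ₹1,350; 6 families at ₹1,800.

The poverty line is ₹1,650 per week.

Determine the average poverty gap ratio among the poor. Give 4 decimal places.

Incomes under z: 12×₹700, 39×₹1,350 (q = 51 of N = 57).
Relative gaps: 0.5758 (×12), 0.1818 (×39); sum = 14.000000.
I averages over the q = 51 poor units only: 14.000000 / 51 = 0.2745.

0.2745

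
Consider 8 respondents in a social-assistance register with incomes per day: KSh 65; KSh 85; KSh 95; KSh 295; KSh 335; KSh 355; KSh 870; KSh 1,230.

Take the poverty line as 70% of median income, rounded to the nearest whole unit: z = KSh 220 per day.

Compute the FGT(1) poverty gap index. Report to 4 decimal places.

0.2358

Below the line: KSh 65, KSh 85, KSh 95 (q = 3 of N = 8).
Normalized shortfalls: (220−65)/220 = 0.7045; (220−85)/220 = 0.6136; (220−95)/220 = 0.5682.
Sum of shortfalls = 1.886364; P₁ averages over all N: 1.886364 / 8 = 0.2358.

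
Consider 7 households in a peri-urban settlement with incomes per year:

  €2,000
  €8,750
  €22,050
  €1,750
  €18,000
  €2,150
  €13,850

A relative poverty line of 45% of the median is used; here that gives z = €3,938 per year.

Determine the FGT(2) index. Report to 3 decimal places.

Below z: €1,750, €2,000, €2,150 (q = 3 of N = 7).
Shortfall ratios: (3938−1750)/3938 = 0.5556; (3938−2000)/3938 = 0.4921; (3938−2150)/3938 = 0.4540.
Squared: 0.3087; 0.2422; 0.2062.
Sum = 0.757045; P₂ = 0.757045 / 7 = 0.108.

0.108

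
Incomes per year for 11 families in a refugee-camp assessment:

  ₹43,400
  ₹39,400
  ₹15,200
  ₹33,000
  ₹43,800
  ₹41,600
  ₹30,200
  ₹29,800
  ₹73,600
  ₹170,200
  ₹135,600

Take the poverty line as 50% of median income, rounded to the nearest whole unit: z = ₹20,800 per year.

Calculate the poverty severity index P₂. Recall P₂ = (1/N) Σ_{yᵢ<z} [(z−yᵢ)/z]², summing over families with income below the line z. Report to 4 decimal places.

Poor units: ₹15,200 (q = 1 of N = 11).
Normalized shortfalls: (20800−15200)/20800 = 0.2692.
Squared: 0.0725.
Sum = 0.072485; P₂ = 0.072485 / 11 = 0.0066.

0.0066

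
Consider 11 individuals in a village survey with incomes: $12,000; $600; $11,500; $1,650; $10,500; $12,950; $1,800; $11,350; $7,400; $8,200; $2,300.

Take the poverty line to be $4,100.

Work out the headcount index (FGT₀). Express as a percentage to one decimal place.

36.4%

4 of the 11 individuals have income below $4,100.
H = 4/11 = 36.4%.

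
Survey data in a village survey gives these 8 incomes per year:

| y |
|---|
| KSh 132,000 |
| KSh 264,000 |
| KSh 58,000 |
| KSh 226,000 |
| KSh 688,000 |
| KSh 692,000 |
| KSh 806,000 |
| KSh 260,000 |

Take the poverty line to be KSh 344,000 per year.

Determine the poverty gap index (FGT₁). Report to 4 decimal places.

0.2834

Incomes under z: KSh 58,000, KSh 132,000, KSh 226,000, KSh 260,000, KSh 264,000 (q = 5 of N = 8).
Gap ratios (z−y)/z: (344000−58000)/344000 = 0.8314; (344000−132000)/344000 = 0.6163; (344000−226000)/344000 = 0.3430; (344000−260000)/344000 = 0.2442; (344000−264000)/344000 = 0.2326.
Sum of shortfalls = 2.267442; P₁ averages over all N: 2.267442 / 8 = 0.2834.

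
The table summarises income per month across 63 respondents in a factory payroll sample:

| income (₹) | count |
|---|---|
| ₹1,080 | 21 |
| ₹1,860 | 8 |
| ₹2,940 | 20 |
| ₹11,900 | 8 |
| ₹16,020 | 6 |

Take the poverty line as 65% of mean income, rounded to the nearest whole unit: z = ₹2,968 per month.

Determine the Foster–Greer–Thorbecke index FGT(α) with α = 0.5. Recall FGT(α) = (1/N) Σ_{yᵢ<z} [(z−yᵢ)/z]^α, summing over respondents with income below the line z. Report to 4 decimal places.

Incomes under z: 21×₹1,080, 8×₹1,860, 20×₹2,940 (q = 49 of N = 63).
Normalized shortfalls: (2968−1080)/2968 = 0.6361 (×21); (2968−1860)/2968 = 0.3733 (×8); (2968−2940)/2968 = 0.0094 (×20).
Raised to α = 0.5: 0.79757 (×21); 0.61100 (×8); 0.09713 (×20).
Sum = 23.579514; FGT(0.5) = 23.579514 / 63 = 0.3743.

0.3743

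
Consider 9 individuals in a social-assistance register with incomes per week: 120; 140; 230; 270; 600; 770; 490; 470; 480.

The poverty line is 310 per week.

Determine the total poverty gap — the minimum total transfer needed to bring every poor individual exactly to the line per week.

Incomes under z: 120, 140, 230, 270 (q = 4 of N = 9).
Individual gaps: 310−120 = 190; 310−140 = 170; 310−230 = 80; 310−270 = 40.
Aggregate gap = 480.

480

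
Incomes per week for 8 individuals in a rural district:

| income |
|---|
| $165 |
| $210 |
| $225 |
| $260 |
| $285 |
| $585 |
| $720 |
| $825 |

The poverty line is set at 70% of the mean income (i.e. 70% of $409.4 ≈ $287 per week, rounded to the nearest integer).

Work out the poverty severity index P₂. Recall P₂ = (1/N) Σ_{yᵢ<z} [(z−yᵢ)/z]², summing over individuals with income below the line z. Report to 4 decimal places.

Below the line: $165, $210, $225, $260, $285 (q = 5 of N = 8).
Normalized shortfalls: (287−165)/287 = 0.4251; (287−210)/287 = 0.2683; (287−225)/287 = 0.2160; (287−260)/287 = 0.0941; (287−285)/287 = 0.0070.
Squared: 0.1807; 0.0720; 0.0467; 0.0089; 0.0000.
Sum = 0.308247; P₂ = 0.308247 / 8 = 0.0385.

0.0385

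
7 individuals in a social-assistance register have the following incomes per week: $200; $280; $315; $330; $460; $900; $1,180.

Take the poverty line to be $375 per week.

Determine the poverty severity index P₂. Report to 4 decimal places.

Below the line: $200, $280, $315, $330 (q = 4 of N = 7).
Normalized shortfalls: (375−200)/375 = 0.4667; (375−280)/375 = 0.2533; (375−315)/375 = 0.1600; (375−330)/375 = 0.1200.
Squared: 0.2178; 0.0642; 0.0256; 0.0144.
Sum = 0.321956; P₂ = 0.321956 / 7 = 0.0460.

0.0460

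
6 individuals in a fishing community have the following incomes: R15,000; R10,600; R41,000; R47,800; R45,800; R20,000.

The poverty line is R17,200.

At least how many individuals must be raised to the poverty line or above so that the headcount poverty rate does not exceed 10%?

Currently q = 2 of N = 6 are below the line (H = 0.333).
A headcount ratio of at most 10% allows at most ⌊0.10 × 6⌋ = 0 poor individuals.
So at least 2 − 0 = 2 must be lifted.

2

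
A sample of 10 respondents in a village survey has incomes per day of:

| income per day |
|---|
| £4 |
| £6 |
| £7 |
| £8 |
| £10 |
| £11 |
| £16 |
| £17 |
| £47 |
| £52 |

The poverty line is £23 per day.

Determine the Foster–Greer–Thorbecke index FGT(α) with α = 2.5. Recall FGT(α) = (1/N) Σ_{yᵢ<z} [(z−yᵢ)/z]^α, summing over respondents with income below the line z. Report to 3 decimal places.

Incomes under z: £4, £6, £7, £8, £10, £11, £16, £17 (q = 8 of N = 10).
Gap ratios (z−y)/z: (23−4)/23 = 0.8261; (23−6)/23 = 0.7391; (23−7)/23 = 0.6957; (23−8)/23 = 0.6522; (23−10)/23 = 0.5652; (23−11)/23 = 0.5217; (23−16)/23 = 0.3043; (23−17)/23 = 0.2609.
Raised to α = 2.5: 0.62025; 0.46968; 0.40363; 0.34349; 0.24018; 0.19662; 0.05110; 0.03476.
Sum = 2.359703; FGT(2.5) = 2.359703 / 10 = 0.236.

0.236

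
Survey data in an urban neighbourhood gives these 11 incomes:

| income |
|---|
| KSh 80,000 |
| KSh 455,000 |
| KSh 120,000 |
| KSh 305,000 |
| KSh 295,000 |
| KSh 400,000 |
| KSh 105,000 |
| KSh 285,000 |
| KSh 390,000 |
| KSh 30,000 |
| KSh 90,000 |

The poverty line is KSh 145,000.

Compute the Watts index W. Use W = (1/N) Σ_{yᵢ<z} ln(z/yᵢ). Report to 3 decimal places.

Poor units: KSh 30,000, KSh 80,000, KSh 90,000, KSh 105,000, KSh 120,000 (q = 5 of N = 11).
Log gaps: ln(145000/30000) = 1.5755; ln(145000/80000) = 0.5947; ln(145000/90000) = 0.4769; ln(145000/105000) = 0.3228; ln(145000/120000) = 0.1892.
W = 3.159183 / 11 = 0.287.

0.287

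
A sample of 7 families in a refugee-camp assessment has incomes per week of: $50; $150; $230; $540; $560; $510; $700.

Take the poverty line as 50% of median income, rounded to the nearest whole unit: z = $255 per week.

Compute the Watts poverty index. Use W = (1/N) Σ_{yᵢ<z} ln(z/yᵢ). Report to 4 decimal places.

0.3233

Below the line: $50, $150, $230 (q = 3 of N = 7).
Log shortfalls: ln(255/50) = 1.6292; ln(255/150) = 0.5306; ln(255/230) = 0.1032.
W = 2.263053 / 7 = 0.3233.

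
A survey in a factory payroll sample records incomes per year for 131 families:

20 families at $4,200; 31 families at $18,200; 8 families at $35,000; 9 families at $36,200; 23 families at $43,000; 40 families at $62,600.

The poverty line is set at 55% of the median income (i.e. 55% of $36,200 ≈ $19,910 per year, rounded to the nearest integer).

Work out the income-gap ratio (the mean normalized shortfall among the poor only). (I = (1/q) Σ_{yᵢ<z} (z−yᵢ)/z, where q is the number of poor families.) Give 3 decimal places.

0.362

Incomes under z: 20×$4,200, 31×$18,200 (q = 51 of N = 131).
Relative gaps: 0.7891 (×20), 0.0859 (×31); sum = 18.443496.
I averages over the q = 51 poor units only: 18.443496 / 51 = 0.362.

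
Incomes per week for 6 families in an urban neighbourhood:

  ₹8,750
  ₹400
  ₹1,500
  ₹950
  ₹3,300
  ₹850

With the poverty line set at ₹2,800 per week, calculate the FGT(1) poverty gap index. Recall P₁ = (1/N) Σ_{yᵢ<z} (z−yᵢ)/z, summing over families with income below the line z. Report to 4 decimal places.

0.4464

Incomes under z: ₹400, ₹850, ₹950, ₹1,500 (q = 4 of N = 6).
Normalized shortfalls: (2800−400)/2800 = 0.8571; (2800−850)/2800 = 0.6964; (2800−950)/2800 = 0.6607; (2800−1500)/2800 = 0.4643.
Sum of shortfalls = 2.678571; P₁ averages over all N: 2.678571 / 6 = 0.4464.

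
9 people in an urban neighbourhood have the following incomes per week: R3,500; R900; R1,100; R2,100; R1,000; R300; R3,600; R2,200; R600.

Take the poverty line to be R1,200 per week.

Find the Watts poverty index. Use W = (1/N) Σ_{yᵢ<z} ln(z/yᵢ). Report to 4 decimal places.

0.2929

Poor units: R300, R600, R900, R1,000, R1,100 (q = 5 of N = 9).
Log shortfalls: ln(1200/300) = 1.3863; ln(1200/600) = 0.6931; ln(1200/900) = 0.2877; ln(1200/1000) = 0.1823; ln(1200/1100) = 0.0870.
W = 2.636457 / 9 = 0.2929.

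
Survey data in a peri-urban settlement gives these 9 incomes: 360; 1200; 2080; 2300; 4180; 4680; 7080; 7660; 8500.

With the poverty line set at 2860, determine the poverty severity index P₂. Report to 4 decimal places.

0.1349

Incomes under z: 360, 1200, 2080, 2300 (q = 4 of N = 9).
Normalized shortfalls: (2860−360)/2860 = 0.8741; (2860−1200)/2860 = 0.5804; (2860−2080)/2860 = 0.2727; (2860−2300)/2860 = 0.1958.
Squared: 0.7641; 0.3369; 0.0744; 0.0383.
Sum = 1.213702; P₂ = 1.213702 / 9 = 0.1349.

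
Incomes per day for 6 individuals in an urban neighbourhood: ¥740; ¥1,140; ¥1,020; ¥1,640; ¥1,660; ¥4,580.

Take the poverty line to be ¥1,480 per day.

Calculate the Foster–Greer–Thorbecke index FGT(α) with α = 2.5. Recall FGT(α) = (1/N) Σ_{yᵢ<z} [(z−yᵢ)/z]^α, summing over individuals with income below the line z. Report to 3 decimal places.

0.043

Below z: ¥740, ¥1,020, ¥1,140 (q = 3 of N = 6).
Gap ratios (z−y)/z: (1480−740)/1480 = 0.5000; (1480−1020)/1480 = 0.3108; (1480−1140)/1480 = 0.2297.
Raised to α = 2.5: 0.17678; 0.05386; 0.02530.
Sum = 0.255929; FGT(2.5) = 0.255929 / 6 = 0.043.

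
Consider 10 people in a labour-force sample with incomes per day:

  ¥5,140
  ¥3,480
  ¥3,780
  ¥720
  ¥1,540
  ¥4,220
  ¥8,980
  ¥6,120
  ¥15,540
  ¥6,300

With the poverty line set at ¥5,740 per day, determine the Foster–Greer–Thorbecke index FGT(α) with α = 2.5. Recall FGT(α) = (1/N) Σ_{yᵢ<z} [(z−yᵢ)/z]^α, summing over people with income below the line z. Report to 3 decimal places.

Below z: ¥720, ¥1,540, ¥3,480, ¥3,780, ¥4,220, ¥5,140 (q = 6 of N = 10).
Normalized shortfalls: (5740−720)/5740 = 0.8746; (5740−1540)/5740 = 0.7317; (5740−3480)/5740 = 0.3937; (5740−3780)/5740 = 0.3415; (5740−4220)/5740 = 0.2648; (5740−5140)/5740 = 0.1045.
Raised to α = 2.5: 0.71529; 0.45798; 0.09727; 0.06813; 0.03609; 0.00353.
Sum = 1.378287; FGT(2.5) = 1.378287 / 10 = 0.138.

0.138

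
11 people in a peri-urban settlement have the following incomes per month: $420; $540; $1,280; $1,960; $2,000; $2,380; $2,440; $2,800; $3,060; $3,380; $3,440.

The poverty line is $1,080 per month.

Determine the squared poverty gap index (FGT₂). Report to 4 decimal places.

Incomes under z: $420, $540 (q = 2 of N = 11).
Gap ratios (z−y)/z: (1080−420)/1080 = 0.6111; (1080−540)/1080 = 0.5000.
Squared: 0.3735; 0.2500.
Sum = 0.623457; P₂ = 0.623457 / 11 = 0.0567.

0.0567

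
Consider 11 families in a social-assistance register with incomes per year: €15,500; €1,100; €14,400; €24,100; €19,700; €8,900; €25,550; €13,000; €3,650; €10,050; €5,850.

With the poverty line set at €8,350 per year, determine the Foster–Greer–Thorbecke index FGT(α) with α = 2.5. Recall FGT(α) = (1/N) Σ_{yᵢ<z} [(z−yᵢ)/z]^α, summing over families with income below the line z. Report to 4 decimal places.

0.0899

Below z: €1,100, €3,650, €5,850 (q = 3 of N = 11).
Shortfall ratios: (8350−1100)/8350 = 0.8683; (8350−3650)/8350 = 0.5629; (8350−5850)/8350 = 0.2994.
Raised to α = 2.5: 0.70247; 0.23770; 0.04905.
Sum = 0.989221; FGT(2.5) = 0.989221 / 11 = 0.0899.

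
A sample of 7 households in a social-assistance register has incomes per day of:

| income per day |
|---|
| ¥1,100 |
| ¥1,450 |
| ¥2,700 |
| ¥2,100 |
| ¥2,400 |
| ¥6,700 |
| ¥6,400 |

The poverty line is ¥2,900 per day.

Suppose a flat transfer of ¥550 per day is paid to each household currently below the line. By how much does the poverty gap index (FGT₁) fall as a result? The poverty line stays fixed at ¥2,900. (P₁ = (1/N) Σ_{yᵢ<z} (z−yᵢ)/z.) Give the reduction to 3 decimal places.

Before: below the line — ¥1,100, ¥1,450, ¥2,100, ¥2,400, ¥2,700; poverty gap index (FGT₁) = 0.23399.
After the ¥550 transfer: below the line — ¥1,650, ¥2,000, ¥2,650; poverty gap index (FGT₁) = 0.11823.
Reduction = 0.23399 − 0.11823 = 0.116.

0.116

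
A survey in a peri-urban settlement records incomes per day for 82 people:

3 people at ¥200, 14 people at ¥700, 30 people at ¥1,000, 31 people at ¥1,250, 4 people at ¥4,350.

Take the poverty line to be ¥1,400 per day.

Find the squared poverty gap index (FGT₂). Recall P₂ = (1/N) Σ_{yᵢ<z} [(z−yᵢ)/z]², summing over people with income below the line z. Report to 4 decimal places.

0.1038

Poor units: 3×¥200, 14×¥700, 30×¥1,000, 31×¥1,250 (q = 78 of N = 82).
Shortfall ratios: (1400−200)/1400 = 0.8571 (×3); (1400−700)/1400 = 0.5000 (×14); (1400−1000)/1400 = 0.2857 (×30); (1400−1250)/1400 = 0.1071 (×31).
Squared: 0.7347 (×3); 0.2500 (×14); 0.0816 (×30); 0.0115 (×31).
Sum = 8.508929; P₂ = 8.508929 / 82 = 0.1038.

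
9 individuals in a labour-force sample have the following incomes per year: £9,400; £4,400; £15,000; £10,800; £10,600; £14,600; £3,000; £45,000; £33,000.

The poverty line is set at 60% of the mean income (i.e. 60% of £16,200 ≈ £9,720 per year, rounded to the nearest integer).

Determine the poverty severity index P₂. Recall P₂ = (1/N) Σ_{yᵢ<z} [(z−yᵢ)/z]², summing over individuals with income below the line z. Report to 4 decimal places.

0.0865

Below z: £3,000, £4,400, £9,400 (q = 3 of N = 9).
Gap ratios (z−y)/z: (9720−3000)/9720 = 0.6914; (9720−4400)/9720 = 0.5473; (9720−9400)/9720 = 0.0329.
Squared: 0.4780; 0.2996; 0.0011.
Sum = 0.778625; P₂ = 0.778625 / 9 = 0.0865.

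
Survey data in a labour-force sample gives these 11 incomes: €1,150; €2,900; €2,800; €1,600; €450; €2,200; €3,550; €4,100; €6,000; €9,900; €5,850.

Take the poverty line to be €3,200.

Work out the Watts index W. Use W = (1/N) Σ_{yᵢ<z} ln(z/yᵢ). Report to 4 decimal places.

0.3895

Below the line: €450, €1,150, €1,600, €2,200, €2,800, €2,900 (q = 6 of N = 11).
ln(z/y) terms: ln(3200/450) = 1.9617; ln(3200/1150) = 1.0234; ln(3200/1600) = 0.6931; ln(3200/2200) = 0.3747; ln(3200/2800) = 0.1335; ln(3200/2900) = 0.0984.
W = 4.284859 / 11 = 0.3895.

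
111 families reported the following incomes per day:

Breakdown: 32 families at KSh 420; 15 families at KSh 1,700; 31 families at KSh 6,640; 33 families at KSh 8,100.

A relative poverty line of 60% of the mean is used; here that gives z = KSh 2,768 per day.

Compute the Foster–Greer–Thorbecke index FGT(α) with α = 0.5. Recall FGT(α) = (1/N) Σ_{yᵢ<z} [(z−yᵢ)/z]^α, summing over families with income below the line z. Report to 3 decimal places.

Poor units: 32×KSh 420, 15×KSh 1,700 (q = 47 of N = 111).
Relative gaps: (2768−420)/2768 = 0.8483 (×32); (2768−1700)/2768 = 0.3858 (×15).
Raised to α = 0.5: 0.92101 (×32); 0.62116 (×15).
Sum = 38.789813; FGT(0.5) = 38.789813 / 111 = 0.349.

0.349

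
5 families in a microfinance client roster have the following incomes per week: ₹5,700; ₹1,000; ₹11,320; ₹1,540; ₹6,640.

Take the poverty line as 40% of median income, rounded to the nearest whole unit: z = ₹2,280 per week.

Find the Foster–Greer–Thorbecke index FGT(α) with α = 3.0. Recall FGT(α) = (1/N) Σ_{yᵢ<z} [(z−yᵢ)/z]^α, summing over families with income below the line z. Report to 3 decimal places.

Poor units: ₹1,000, ₹1,540 (q = 2 of N = 5).
Relative gaps: (2280−1000)/2280 = 0.5614; (2280−1540)/2280 = 0.3246.
Raised to α = 3.0: 0.17694; 0.03419.
Sum = 0.211129; FGT(3.0) = 0.211129 / 5 = 0.042.

0.042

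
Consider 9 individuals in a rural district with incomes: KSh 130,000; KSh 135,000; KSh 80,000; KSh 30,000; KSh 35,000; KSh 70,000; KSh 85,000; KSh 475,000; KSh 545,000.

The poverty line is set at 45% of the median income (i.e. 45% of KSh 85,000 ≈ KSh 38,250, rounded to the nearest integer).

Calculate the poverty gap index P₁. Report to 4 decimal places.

0.0334

Incomes under z: KSh 30,000, KSh 35,000 (q = 2 of N = 9).
Gap ratios (z−y)/z: (38250−30000)/38250 = 0.2157; (38250−35000)/38250 = 0.0850.
Sum of shortfalls = 0.300654; P₁ averages over all N: 0.300654 / 9 = 0.0334.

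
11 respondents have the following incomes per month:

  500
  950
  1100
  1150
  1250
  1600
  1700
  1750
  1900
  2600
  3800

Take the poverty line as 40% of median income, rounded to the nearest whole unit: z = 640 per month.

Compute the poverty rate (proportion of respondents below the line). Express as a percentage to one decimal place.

9.1%

1 of the 11 respondents have income below 640.
H = 1/11 = 9.1%.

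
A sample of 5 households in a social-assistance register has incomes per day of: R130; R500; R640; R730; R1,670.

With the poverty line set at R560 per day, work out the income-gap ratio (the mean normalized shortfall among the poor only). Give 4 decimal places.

0.4375

Poor units: R130, R500 (q = 2 of N = 5).
Relative gaps: 0.7679, 0.1071; sum = 0.875000.
The income-gap ratio divides by q (the poor only): 0.875000 / 2 = 0.4375.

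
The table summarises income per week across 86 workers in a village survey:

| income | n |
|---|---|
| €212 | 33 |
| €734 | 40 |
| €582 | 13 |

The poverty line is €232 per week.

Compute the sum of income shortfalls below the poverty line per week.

Below z: 33×€212 (q = 33 of N = 86).
Individual gaps: 33×(232−212) = 660.
Aggregate gap = €660.

€660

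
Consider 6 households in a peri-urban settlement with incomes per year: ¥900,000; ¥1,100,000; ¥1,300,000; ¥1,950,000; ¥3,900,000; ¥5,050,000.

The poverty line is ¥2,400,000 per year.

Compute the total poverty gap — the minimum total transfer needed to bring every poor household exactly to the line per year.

Below z: ¥900,000, ¥1,100,000, ¥1,300,000, ¥1,950,000 (q = 4 of N = 6).
Individual gaps: 2400000−900000 = 1500000; 2400000−1100000 = 1300000; 2400000−1300000 = 1100000; 2400000−1950000 = 450000.
Aggregate gap = ¥4,350,000.

¥4,350,000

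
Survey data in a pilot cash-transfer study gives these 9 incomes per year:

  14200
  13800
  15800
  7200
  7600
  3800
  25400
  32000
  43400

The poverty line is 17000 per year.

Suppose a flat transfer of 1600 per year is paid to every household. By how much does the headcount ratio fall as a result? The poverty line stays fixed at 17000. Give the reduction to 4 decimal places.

Before: below the line — 3800, 7200, 7600, 13800, 14200, 15800; headcount ratio = 0.666667.
After the 1600 transfer: below the line — 5400, 8800, 9200, 15400, 15800; headcount ratio = 0.555556.
Reduction = 0.666667 − 0.555556 = 0.1111.

0.1111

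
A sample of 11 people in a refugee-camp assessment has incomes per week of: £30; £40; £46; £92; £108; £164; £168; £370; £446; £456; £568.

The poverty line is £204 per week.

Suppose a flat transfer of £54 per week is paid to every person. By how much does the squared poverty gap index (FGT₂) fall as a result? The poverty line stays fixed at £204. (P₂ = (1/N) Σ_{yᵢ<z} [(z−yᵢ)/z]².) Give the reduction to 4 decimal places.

0.1406

Before: below the line — £30, £40, £46, £92, £108, £164, £168; squared poverty gap index (FGT₂) = 0.233284.
After the £54 transfer: below the line — £84, £94, £100, £146, £162; squared poverty gap index (FGT₂) = 0.092718.
Reduction = 0.233284 − 0.092718 = 0.1406.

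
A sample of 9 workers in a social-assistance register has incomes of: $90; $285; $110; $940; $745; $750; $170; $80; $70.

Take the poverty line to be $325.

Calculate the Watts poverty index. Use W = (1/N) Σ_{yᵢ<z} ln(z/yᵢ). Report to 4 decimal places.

0.6760

Below z: $70, $80, $90, $110, $170, $285 (q = 6 of N = 9).
Log gaps: ln(325/70) = 1.5353; ln(325/80) = 1.4018; ln(325/90) = 1.2840; ln(325/110) = 1.0833; ln(325/170) = 0.6480; ln(325/285) = 0.1313.
W = 6.083852 / 9 = 0.6760.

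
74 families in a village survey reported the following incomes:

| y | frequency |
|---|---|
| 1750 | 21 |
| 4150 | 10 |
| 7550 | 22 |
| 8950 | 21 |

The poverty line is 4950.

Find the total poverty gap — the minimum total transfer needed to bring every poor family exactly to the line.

Poor units: 21×1750, 10×4150 (q = 31 of N = 74).
Individual gaps: 21×(4950−1750) = 67200; 10×(4950−4150) = 8000.
Aggregate gap = 75200.

75200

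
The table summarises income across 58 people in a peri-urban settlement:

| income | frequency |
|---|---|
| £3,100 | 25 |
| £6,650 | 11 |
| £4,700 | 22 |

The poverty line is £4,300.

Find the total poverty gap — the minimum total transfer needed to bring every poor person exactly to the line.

£30,000

Incomes under z: 25×£3,100 (q = 25 of N = 58).
Individual gaps: 25×(4300−3100) = 30000.
Aggregate gap = £30,000.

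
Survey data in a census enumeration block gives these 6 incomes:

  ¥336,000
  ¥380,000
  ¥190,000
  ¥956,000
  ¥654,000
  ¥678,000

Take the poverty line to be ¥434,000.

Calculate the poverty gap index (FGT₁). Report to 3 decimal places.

0.152

Below the line: ¥190,000, ¥336,000, ¥380,000 (q = 3 of N = 6).
Relative gaps: (434000−190000)/434000 = 0.5622; (434000−336000)/434000 = 0.2258; (434000−380000)/434000 = 0.1244.
Sum of shortfalls = 0.912442; P₁ averages over all N: 0.912442 / 6 = 0.152.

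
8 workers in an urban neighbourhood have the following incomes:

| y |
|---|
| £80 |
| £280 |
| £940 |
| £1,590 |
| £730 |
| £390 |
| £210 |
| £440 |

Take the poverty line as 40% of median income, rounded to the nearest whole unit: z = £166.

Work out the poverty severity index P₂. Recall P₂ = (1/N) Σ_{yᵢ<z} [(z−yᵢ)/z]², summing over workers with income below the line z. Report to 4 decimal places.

0.0335

Poor units: £80 (q = 1 of N = 8).
Relative gaps: (166−80)/166 = 0.5181.
Squared: 0.2684.
Sum = 0.268399; P₂ = 0.268399 / 8 = 0.0335.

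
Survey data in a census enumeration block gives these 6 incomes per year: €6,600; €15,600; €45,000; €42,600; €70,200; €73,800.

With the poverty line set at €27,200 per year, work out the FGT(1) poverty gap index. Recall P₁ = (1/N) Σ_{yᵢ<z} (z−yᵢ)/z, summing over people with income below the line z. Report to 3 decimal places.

0.197

Below z: €6,600, €15,600 (q = 2 of N = 6).
Gap ratios (z−y)/z: (27200−6600)/27200 = 0.7574; (27200−15600)/27200 = 0.4265.
Σ = 1.183824. Dividing by the full population N = 6 gives P₁ = 0.197.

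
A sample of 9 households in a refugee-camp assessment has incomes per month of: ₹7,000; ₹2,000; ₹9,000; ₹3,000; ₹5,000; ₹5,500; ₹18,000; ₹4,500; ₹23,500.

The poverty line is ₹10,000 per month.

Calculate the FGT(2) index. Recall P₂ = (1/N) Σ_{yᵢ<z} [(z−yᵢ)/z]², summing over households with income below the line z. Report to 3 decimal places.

0.221

Incomes under z: ₹2,000, ₹3,000, ₹4,500, ₹5,000, ₹5,500, ₹7,000, ₹9,000 (q = 7 of N = 9).
Normalized shortfalls: (10000−2000)/10000 = 0.8000; (10000−3000)/10000 = 0.7000; (10000−4500)/10000 = 0.5500; (10000−5000)/10000 = 0.5000; (10000−5500)/10000 = 0.4500; (10000−7000)/10000 = 0.3000; (10000−9000)/10000 = 0.1000.
Squared: 0.6400; 0.4900; 0.3025; 0.2500; 0.2025; 0.0900; 0.0100.
Sum = 1.985000; P₂ = 1.985000 / 9 = 0.221.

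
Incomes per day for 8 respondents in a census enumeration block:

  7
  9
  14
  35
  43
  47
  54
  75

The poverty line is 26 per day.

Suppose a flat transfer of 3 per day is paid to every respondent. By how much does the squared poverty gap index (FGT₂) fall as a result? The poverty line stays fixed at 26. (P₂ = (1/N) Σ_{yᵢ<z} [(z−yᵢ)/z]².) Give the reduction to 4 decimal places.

Before: below the line — 7, 9, 14; squared poverty gap index (FGT₂) = 0.146820.
After the 3 transfer: below the line — 10, 12, 17; squared poverty gap index (FGT₂) = 0.098558.
Reduction = 0.146820 − 0.098558 = 0.0483.

0.0483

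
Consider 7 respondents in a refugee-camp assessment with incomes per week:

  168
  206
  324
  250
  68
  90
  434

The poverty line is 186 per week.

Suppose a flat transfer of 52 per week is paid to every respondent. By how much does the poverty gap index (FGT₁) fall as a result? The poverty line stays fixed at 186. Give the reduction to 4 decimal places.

Before: below the line — 68, 90, 168; poverty gap index (FGT₁) = 0.178187.
After the 52 transfer: below the line — 120, 142; poverty gap index (FGT₁) = 0.084485.
Reduction = 0.178187 − 0.084485 = 0.0937.

0.0937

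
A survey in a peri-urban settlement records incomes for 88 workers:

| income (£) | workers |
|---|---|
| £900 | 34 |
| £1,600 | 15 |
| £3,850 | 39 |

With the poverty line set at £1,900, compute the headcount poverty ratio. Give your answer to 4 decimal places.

0.5568

49 of the 88 workers have income below £1,900.
H = 49/88 = 0.5568.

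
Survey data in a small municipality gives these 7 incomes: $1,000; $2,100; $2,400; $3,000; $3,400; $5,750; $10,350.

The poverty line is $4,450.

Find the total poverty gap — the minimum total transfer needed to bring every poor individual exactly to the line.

$10,350

Below z: $1,000, $2,100, $2,400, $3,000, $3,400 (q = 5 of N = 7).
Individual gaps: 4450−1000 = 3450; 4450−2100 = 2350; 4450−2400 = 2050; 4450−3000 = 1450; 4450−3400 = 1050.
Aggregate gap = $10,350.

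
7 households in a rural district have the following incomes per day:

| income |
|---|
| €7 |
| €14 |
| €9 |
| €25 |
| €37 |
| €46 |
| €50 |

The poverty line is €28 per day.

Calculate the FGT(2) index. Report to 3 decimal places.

Poor units: €7, €9, €14, €25 (q = 4 of N = 7).
Shortfall ratios: (28−7)/28 = 0.7500; (28−9)/28 = 0.6786; (28−14)/28 = 0.5000; (28−25)/28 = 0.1071.
Squared: 0.5625; 0.4605; 0.2500; 0.0115.
Sum = 1.284439; P₂ = 1.284439 / 7 = 0.183.

0.183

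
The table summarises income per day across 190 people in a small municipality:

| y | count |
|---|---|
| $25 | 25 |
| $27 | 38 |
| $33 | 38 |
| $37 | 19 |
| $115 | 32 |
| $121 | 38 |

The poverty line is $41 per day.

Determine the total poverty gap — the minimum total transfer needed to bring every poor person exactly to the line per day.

Poor units: 25×$25, 38×$27, 38×$33, 19×$37 (q = 120 of N = 190).
Individual gaps: 25×(41−25) = 400; 38×(41−27) = 532; 38×(41−33) = 304; 19×(41−37) = 76.
Aggregate gap = $1,312.

$1,312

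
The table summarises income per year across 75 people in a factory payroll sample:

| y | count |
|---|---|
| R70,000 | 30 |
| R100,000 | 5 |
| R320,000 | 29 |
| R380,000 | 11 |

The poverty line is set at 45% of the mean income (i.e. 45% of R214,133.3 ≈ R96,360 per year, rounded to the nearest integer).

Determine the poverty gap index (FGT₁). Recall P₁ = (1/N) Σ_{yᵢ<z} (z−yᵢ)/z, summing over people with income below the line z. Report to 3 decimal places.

0.109

Poor units: 30×R70,000 (q = 30 of N = 75).
Normalized shortfalls: (96360−70000)/96360 = 0.2736 (×30).
Sum of shortfalls = 8.206725; P₁ averages over all N: 8.206725 / 75 = 0.109.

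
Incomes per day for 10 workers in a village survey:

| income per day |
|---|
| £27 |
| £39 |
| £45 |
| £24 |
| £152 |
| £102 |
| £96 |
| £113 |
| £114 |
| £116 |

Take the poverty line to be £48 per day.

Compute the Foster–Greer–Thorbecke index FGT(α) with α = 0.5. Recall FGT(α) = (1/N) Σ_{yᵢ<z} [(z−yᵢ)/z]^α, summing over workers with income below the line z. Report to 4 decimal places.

Poor units: £24, £27, £39, £45 (q = 4 of N = 10).
Normalized shortfalls: (48−24)/48 = 0.5000; (48−27)/48 = 0.4375; (48−39)/48 = 0.1875; (48−45)/48 = 0.0625.
Raised to α = 0.5: 0.70711; 0.66144; 0.43301; 0.25000.
Sum = 2.051557; FGT(0.5) = 2.051557 / 10 = 0.2052.

0.2052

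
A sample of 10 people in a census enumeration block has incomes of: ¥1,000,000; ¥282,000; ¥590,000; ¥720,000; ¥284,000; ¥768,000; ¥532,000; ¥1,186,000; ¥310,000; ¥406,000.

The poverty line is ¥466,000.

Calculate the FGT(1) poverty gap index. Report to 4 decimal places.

Poor units: ¥282,000, ¥284,000, ¥310,000, ¥406,000 (q = 4 of N = 10).
Gap ratios (z−y)/z: (466000−282000)/466000 = 0.3948; (466000−284000)/466000 = 0.3906; (466000−310000)/466000 = 0.3348; (466000−406000)/466000 = 0.1288.
Σ = 1.248927. Dividing by the full population N = 10 gives P₁ = 0.1249.

0.1249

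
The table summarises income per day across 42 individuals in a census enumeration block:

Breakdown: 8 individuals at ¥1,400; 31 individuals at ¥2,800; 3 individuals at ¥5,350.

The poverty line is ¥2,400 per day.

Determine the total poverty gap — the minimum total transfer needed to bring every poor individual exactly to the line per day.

¥8,000

Below z: 8×¥1,400 (q = 8 of N = 42).
Individual gaps: 8×(2400−1400) = 8000.
Aggregate gap = ¥8,000.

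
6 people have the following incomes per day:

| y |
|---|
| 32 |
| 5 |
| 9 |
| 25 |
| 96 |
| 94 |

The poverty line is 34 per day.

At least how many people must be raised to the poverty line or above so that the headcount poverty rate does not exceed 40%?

2

4 of the 6 people are poor, so H = 4/6 = 0.667.
A headcount ratio of at most 40% allows at most ⌊0.40 × 6⌋ = 2 poor people.
So at least 4 − 2 = 2 must be lifted.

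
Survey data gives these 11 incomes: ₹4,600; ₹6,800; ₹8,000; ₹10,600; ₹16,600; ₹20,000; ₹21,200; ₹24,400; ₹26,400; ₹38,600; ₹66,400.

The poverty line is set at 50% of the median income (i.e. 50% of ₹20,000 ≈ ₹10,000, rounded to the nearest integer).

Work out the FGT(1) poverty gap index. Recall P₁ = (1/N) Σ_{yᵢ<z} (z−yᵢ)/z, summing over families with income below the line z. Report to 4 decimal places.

Poor units: ₹4,600, ₹6,800, ₹8,000 (q = 3 of N = 11).
Shortfall ratios: (10000−4600)/10000 = 0.5400; (10000−6800)/10000 = 0.3200; (10000−8000)/10000 = 0.2000.
Sum of shortfalls = 1.060000; P₁ averages over all N: 1.060000 / 11 = 0.0964.

0.0964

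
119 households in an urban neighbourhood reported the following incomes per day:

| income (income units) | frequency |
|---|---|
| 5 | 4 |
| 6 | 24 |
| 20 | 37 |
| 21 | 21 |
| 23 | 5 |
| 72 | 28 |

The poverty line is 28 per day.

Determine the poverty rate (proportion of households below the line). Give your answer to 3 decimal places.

91 of the 119 households have income below 28.
H = 91/119 = 0.765.

0.765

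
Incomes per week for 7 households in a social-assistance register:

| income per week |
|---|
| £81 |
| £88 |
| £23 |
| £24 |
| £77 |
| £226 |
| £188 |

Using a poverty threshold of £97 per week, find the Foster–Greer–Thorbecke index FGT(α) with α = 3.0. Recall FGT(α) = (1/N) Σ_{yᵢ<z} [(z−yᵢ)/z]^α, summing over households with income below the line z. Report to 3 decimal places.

Below the line: £23, £24, £77, £81, £88 (q = 5 of N = 7).
Gap ratios (z−y)/z: (97−23)/97 = 0.7629; (97−24)/97 = 0.7526; (97−77)/97 = 0.2062; (97−81)/97 = 0.1649; (97−88)/97 = 0.0928.
Raised to α = 3.0: 0.44400; 0.42624; 0.00877; 0.00449; 0.00080.
Sum = 0.884288; FGT(3.0) = 0.884288 / 7 = 0.126.

0.126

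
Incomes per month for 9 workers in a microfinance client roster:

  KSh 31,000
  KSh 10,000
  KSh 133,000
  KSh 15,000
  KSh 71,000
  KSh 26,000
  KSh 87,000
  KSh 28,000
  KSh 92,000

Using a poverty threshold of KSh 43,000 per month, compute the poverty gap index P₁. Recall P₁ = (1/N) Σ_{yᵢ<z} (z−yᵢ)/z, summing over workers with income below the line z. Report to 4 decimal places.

Poor units: KSh 10,000, KSh 15,000, KSh 26,000, KSh 28,000, KSh 31,000 (q = 5 of N = 9).
Gap ratios (z−y)/z: (43000−10000)/43000 = 0.7674; (43000−15000)/43000 = 0.6512; (43000−26000)/43000 = 0.3953; (43000−28000)/43000 = 0.3488; (43000−31000)/43000 = 0.2791.
Σ = 2.441860. Dividing by the full population N = 9 gives P₁ = 0.2713.

0.2713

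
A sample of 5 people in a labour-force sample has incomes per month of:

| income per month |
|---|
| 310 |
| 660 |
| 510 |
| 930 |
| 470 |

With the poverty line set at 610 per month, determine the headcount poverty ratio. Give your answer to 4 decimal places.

3 of the 5 people have income below 610.
H = 3/5 = 0.6000.

0.6000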